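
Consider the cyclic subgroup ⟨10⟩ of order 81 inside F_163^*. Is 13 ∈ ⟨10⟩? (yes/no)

no

13 ∈ ⟨10⟩ iff 13^81 ≡ 1 (mod 163), since |⟨10⟩| = 81.
13^81 mod 163 = 162.
Since 162 ≠ 1, 13 does not lie in the subgroup.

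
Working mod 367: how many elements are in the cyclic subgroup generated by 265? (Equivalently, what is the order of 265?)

The order of 265 must divide p − 1 = 366 = 2 · 3 · 61.
Divisors: 1, 2, 3, 6, 61, 122, 183, 366.
Check each in increasing order: 265^1 ≡ 265;  265^2 ≡ 128;  265^3 ≡ 156;  265^6 ≡ 114;  265^61 ≡ 84;  265^122 ≡ 83;  265^183 ≡ 366;  265^366 ≡ 1.
Smallest exponent giving 1 is 366.

366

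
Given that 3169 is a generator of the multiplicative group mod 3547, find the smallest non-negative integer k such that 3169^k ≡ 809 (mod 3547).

436

Baby-step giant-step with m = ceil(sqrt(3546)) = 60.
Baby table (3169^j mod 3547 for j=0..59):
  0:1  1:3169  2:1004  3:17  4:668  5:2880  6:289  7:715
  8:2849  9:1366  10:1514  11:2322  12:1940  13:909  14:457  15:1057
  16:1265  17:675  18:234  19:223  20:834  21:431  22:244  23:3537
  24:233  25:601  26:3377  27:414  28:3123  29:657  30:3491  31:3433
  32:528  33:2595  34:1609  35:1882  36:1551  37:2524  38:71  39:1538
  40:344  41:1207  42:1317  43:2301  44:2784  45:1107  46:100  47:1217
  48:1084  49:1700  50:2954  51:693  52:524  53:560  54:1140  55:1814
  56:2426  57:1645  58:2462  59:2225
Giant step factor: 3169^(-60) ≡ 630 (mod 3547).
Scan 809·630^i mod 3547 for i = 0, 1, …:
  i=0: 809   i=1: 2449   i=2: 3472   i=3: 2408
  i=4: 2471   i=5: 3144   i=6: 1494   i=7: 1265
Match at i=7, j=16: k = 7·60 + 16 = 436.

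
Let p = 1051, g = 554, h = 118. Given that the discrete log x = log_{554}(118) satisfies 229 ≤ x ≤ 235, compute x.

Compute 554^229 mod 1051 = 77, then multiply by 554 repeatedly:
  554^229=77  554^230=618  554^231=797  554^232=118
Found 118 at exponent 232.

232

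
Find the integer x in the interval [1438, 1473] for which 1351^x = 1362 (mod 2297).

Compute 1351^1438 mod 2297 = 1408, then multiply by 1351 repeatedly:
  1351^1438=1408  1351^1439=292  1351^1440=1705  1351^1441=1861  1351^1442=1293
  1351^1443=1123  1351^1444=1153  1351^1445=337  1351^1446=481  1351^1447=2077
  1351^1448=1390  1351^1449=1241  1351^1450=2078  1351^1451=444  1351^1452=327
  1351^1453=753  1351^1454=2029  1351^1455=858  1351^1456=1470  1351^1457=1362
Found 1362 at exponent 1457.

1457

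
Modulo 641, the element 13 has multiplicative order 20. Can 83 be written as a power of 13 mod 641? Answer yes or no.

no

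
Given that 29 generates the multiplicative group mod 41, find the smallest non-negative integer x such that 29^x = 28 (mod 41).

13

Successive powers of 29 modulo 41:
  29^0=1  29^1=29  29^2=21  29^3=35  29^4=31  29^5=38
  29^6=36  29^7=19  29^8=18  29^9=30  29^10=9  29^11=15
  29^12=25  29^13=28
So 29^13 ≡ 28 (mod 41), giving x = 13.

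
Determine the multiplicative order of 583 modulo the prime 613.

17

The order of 583 must divide p − 1 = 612 = 2^2 · 3^2 · 17.
Divisors: 1, 2, 3, 4, 6, 9, 12, 17, 18, 34, 36, 51, 68, 102, 153, 204, 306, 612.
Check each in increasing order: 583^1 ≡ 583;  583^2 ≡ 287;  583^3 ≡ 585;  583^4 ≡ 227;  583^6 ≡ 171;  583^9 ≡ 116;  583^12 ≡ 430;  583^17 ≡ 1.
Smallest exponent giving 1 is 17.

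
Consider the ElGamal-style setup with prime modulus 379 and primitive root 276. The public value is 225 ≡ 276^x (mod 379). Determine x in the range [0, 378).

Baby-step giant-step with m = ceil(sqrt(378)) = 20.
Baby table (276^j mod 379 for j=0..19):
  0:1  1:276  2:376  3:309  4:9  5:210  6:352  7:128
  8:81  9:374  10:136  11:15  12:350  13:334  14:87  15:135
  16:118  17:353  18:25  19:78
Giant step factor: 276^(-20) ≡ 96 (mod 379).
Scan 225·96^i mod 379 for i = 0, 1, …:
  i=0: 225   i=1: 376
Match at i=1, j=2: x = 1·20 + 2 = 22.

22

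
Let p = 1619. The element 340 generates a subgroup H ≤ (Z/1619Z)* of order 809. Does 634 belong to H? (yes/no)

no

634 ∈ ⟨340⟩ iff 634^809 ≡ 1 (mod 1619), since |⟨340⟩| = 809.
634^809 mod 1619 = 1618.
Since 1618 ≠ 1, 634 does not lie in the subgroup.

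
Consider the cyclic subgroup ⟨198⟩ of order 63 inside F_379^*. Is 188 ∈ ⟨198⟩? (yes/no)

no

188 ∈ ⟨198⟩ iff 188^63 ≡ 1 (mod 379), since |⟨198⟩| = 63.
188^63 mod 379 = 328.
Since 328 ≠ 1, 188 does not lie in the subgroup.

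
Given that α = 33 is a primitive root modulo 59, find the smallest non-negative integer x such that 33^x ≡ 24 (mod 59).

27

Successive powers of 33 modulo 59:
  33^0=1  33^1=33  33^2=27  33^3=6  33^4=21  33^5=44
  33^6=36  33^7=8  33^8=28  33^9=39  33^10=48  33^11=50
  33^12=57  33^13=52  33^14=5  33^15=47  33^16=17  33^17=30
  33^18=46  33^19=43  33^20=3  33^21=40  33^22=22  33^23=18
  33^24=4  33^25=14  33^26=49  33^27=24
So 33^27 ≡ 24 (mod 59), giving x = 27.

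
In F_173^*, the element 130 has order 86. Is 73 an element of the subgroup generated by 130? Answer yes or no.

yes

73 ∈ ⟨130⟩ iff 73^86 ≡ 1 (mod 173), since |⟨130⟩| = 86.
73^86 mod 173 = 1.
Since 1 = 1, 73 lies in the subgroup.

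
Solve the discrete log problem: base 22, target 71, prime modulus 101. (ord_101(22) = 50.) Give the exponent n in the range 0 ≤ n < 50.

46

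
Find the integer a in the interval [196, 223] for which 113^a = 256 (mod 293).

Compute 113^196 mod 293 = 279, then multiply by 113 repeatedly:
  113^196=279  113^197=176  113^198=257  113^199=34  113^200=33
  113^201=213  113^202=43  113^203=171  113^204=278  113^205=63
  113^206=87  113^207=162  113^208=140  113^209=291  113^210=67
  113^211=246  113^212=256
Found 256 at exponent 212.

212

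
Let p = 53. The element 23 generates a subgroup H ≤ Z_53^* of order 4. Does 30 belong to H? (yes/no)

30 ∈ ⟨23⟩ iff 30^4 ≡ 1 (mod 53), since |⟨23⟩| = 4.
30^4 mod 53 = 1.
Since 1 = 1, 30 lies in the subgroup.

yes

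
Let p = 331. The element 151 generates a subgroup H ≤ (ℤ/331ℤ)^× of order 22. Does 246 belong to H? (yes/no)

yes

⟨151⟩ has order 22; its elements mod 331 are {1, 38, 57, 61, 74, 80, 85, 111, 120, 151, 164, 167, 180, 211, 220, 246, 251, 257, 270, 274, 293, 330}.
246 is in this set.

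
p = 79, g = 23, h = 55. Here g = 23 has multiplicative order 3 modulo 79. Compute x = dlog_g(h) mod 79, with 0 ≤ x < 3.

Successive powers of 23 modulo 79:
  23^0=1  23^1=23  23^2=55
So 23^2 ≡ 55 (mod 79), giving x = 2.

2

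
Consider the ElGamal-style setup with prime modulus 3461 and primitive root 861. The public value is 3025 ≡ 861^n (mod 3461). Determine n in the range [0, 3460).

Baby-step giant-step with m = ceil(sqrt(3460)) = 59.
Baby table (861^j mod 3461 for j=0..58):
  0:1  1:861  2:667  3:3222  4:1881  5:3254  6:1745  7:371
  8:1019  9:1726  10:1317  11:2190  12:2806  13:188  14:2662  15:800
  16:61  17:606  18:2616  19:2726  20:528  21:1217  22:2615  23:1865
  24:3322  25:1456  26:734  27:2072  28:1577  29:1085  30:3176  31:346
  32:260  33:2356  34:370  35:158  36:1059  37:1556  38:309  39:3013
  40:1904  41:2291  42:3242  43:1796  44:2750  45:426  46:3381  47:340
  48:2016  49:1815  50:1804  51:2716  52:2301  53:1469  54:1544  55:360
  56:1931  57:1311  58:485
Giant step factor: 861^(-59) ≡ 327 (mod 3461).
Scan 3025·327^i mod 3461 for i = 0, 1, …:
  i=0: 3025   i=1: 2790   i=2: 2087   i=3: 632
  i=4: 2465   i=5: 3103   i=6: 608   i=7: 1539
  i=8: 1408   i=9: 103     …   i=42: 2939
  i=43: 2356
Match at i=43, j=33: n = 43·59 + 33 = 2570.

2570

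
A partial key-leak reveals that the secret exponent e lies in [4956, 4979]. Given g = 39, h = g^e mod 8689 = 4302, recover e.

4962

Compute 39^4956 mod 8689 = 7053, then multiply by 39 repeatedly:
  39^4956=7053  39^4957=5708  39^4958=5387  39^4959=1557  39^4960=8589
  39^4961=4789  39^4962=4302
Found 4302 at exponent 4962.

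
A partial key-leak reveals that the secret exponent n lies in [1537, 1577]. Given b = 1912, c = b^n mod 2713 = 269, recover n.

1552

Compute 1912^1537 mod 2713 = 2128, then multiply by 1912 repeatedly:
  1912^1537=2128  1912^1538=1949  1912^1539=1539  1912^1540=1676  1912^1541=459
  1912^1542=1309  1912^1543=1422  1912^1544=438  1912^1545=1852  1912^1546=559
  1912^1547=2599  1912^1548=1785  1912^1549=2679  1912^1550=104  1912^1551=799
  1912^1552=269
Found 269 at exponent 1552.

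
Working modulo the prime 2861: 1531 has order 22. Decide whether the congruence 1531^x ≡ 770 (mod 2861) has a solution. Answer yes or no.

no

770 ∈ ⟨1531⟩ iff 770^22 ≡ 1 (mod 2861), since |⟨1531⟩| = 22.
770^22 mod 2861 = 2202.
Since 2202 ≠ 1, 770 does not lie in the subgroup.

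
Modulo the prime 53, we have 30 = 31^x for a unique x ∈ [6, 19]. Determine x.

Compute 31^6 mod 53 = 25, then multiply by 31 repeatedly:
  31^6=25  31^7=33  31^8=16  31^9=19  31^10=6
  31^11=27  31^12=42  31^13=30
Found 30 at exponent 13.

13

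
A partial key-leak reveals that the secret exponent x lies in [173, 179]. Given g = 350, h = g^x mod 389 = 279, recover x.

Compute 350^173 mod 389 = 281, then multiply by 350 repeatedly:
  350^173=281  350^174=322  350^175=279
Found 279 at exponent 175.

175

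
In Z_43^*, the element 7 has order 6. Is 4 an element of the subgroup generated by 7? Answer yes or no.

⟨7⟩ has order 6; its elements mod 43 are {1, 6, 7, 36, 37, 42}.
4 is not in this set.

no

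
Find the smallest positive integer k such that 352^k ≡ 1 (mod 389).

388

The order of 352 must divide p − 1 = 388 = 2^2 · 97.
Divisors: 1, 2, 4, 97, 194, 388.
Check each in increasing order: 352^1 ≡ 352;  352^2 ≡ 202;  352^4 ≡ 348;  352^97 ≡ 115;  352^194 ≡ 388;  352^388 ≡ 1.
Smallest exponent giving 1 is 388.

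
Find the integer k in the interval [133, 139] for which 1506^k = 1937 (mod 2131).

134

Compute 1506^133 mod 2131 = 1879, then multiply by 1506 repeatedly:
  1506^133=1879  1506^134=1937
Found 1937 at exponent 134.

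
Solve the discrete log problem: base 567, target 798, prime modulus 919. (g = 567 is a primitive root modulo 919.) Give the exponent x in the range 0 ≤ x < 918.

Baby-step giant-step with m = ceil(sqrt(918)) = 31.
Baby table (567^j mod 919 for j=0..30):
  0:1  1:567  2:758  3:613  4:189  5:559  6:817  7:63
  8:799  9:885  10:21  11:879  12:295  13:7  14:293  15:711
  16:615  17:404  18:237  19:205  20:441  21:79  22:681  23:147
  24:639  25:227  26:49  27:213  28:382  29:629  30:71
Giant step factor: 567^(-31) ≡ 498 (mod 919).
Scan 798·498^i mod 919 for i = 0, 1, …:
  i=0: 798   i=1: 396   i=2: 542   i=3: 649
  i=4: 633   i=5: 17   i=6: 195   i=7: 615
Match at i=7, j=16: x = 7·31 + 16 = 233.

233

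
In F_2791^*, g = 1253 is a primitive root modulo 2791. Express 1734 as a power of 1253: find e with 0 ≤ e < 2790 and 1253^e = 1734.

537

Baby-step giant-step with m = ceil(sqrt(2790)) = 53.
Baby table (1253^j mod 2791 for j=0..52):
  0:1  1:1253  2:1467  3:1673  4:228  5:1002  6:2347  7:1868
  8:1746  9:2385  10:2035  11:1672  12:1766  13:2326  14:674  15:1640
  16:744  17:38  18:167  19:2717  20:2172  21:291  22:1793  23:2665
  24:1209  25:2155  26:1318  27:1973  28:2134  29:124  30:1867  31:493
  32:918  33:362  34:1444  35:764  36:2770  37:1597  38:2685  39:1150
  40:794  41:1286  42:951  43:2637  44:2408  45:153  46:1921  47:1171
  48:1988  49:1392  50:2592  51:1843  52:1122
Giant step factor: 1253^(-53) ≡ 696 (mod 2791).
Scan 1734·696^i mod 2791 for i = 0, 1, …:
  i=0: 1734   i=1: 1152   i=2: 775   i=3: 737
  i=4: 2199   i=5: 1036   i=6: 978   i=7: 2475
  i=8: 553   i=9: 2521   i=10: 1868
Match at i=10, j=7: e = 10·53 + 7 = 537.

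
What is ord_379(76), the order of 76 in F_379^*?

21

The order of 76 must divide p − 1 = 378 = 2 · 3^3 · 7.
Divisors: 1, 2, 3, 6, 7, 9, 14, 18, 21, 27, 42, 54, 63, 126, 189, 378.
Check each in increasing order: 76^1 ≡ 76;  76^2 ≡ 91;  76^3 ≡ 94;  76^6 ≡ 119;  76^7 ≡ 327;  76^9 ≡ 195;  76^14 ≡ 51;  76^18 ≡ 125;  76^21 ≡ 1.
Smallest exponent giving 1 is 21.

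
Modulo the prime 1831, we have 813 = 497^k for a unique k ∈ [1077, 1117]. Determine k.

1078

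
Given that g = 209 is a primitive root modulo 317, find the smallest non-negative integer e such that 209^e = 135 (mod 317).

Baby-step giant-step with m = ceil(sqrt(316)) = 18.
Baby table (209^j mod 317 for j=0..17):
  0:1  1:209  2:252  3:46  4:104  5:180  6:214  7:29
  8:38  9:17  10:66  11:163  12:148  13:183  14:207  15:151
  16:176  17:12
Giant step factor: 209^(-18) ≡ 283 (mod 317).
Scan 135·283^i mod 317 for i = 0, 1, …:
  i=0: 135   i=1: 165   i=2: 96   i=3: 223
  i=4: 26   i=5: 67   i=6: 258   i=7: 104
Match at i=7, j=4: e = 7·18 + 4 = 130.

130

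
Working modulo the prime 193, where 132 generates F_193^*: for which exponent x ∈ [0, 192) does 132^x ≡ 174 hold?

Baby-step giant-step with m = ceil(sqrt(192)) = 14.
Baby table (132^j mod 193 for j=0..13):
  0:1  1:132  2:54  3:180  4:21  5:70  6:169  7:113
  8:55  9:119  10:75  11:57  12:190  13:183
Giant step factor: 132^(-14) ≡ 137 (mod 193).
Scan 174·137^i mod 193 for i = 0, 1, …:
  i=0: 174   i=1: 99   i=2: 53   i=3: 120
  i=4: 35   i=5: 163   i=6: 136   i=7: 104
  i=8: 159   i=9: 167   i=10: 105   i=11: 103
  i=12: 22   i=13: 119
Match at i=13, j=9: x = 13·14 + 9 = 191.

191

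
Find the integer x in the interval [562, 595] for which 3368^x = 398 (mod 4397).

578

Compute 3368^562 mod 4397 = 131, then multiply by 3368 repeatedly:
  3368^562=131  3368^563=1508  3368^564=409  3368^565=1251  3368^566=1042
  3368^567=650  3368^568=3891  3368^569=1828  3368^570=904  3368^571=1948
  3368^572=540  3368^573=2759  3368^574=1451  3368^575=1901  3368^576=536
  3368^577=2478  3368^578=398
Found 398 at exponent 578.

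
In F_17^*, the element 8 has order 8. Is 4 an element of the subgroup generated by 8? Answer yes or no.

yes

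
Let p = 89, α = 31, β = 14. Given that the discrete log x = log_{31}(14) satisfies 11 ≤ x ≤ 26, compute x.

23

Compute 31^11 mod 89 = 77, then multiply by 31 repeatedly:
  31^11=77  31^12=73  31^13=38  31^14=21  31^15=28
  31^16=67  31^17=30  31^18=40  31^19=83  31^20=81
  31^21=19  31^22=55  31^23=14
Found 14 at exponent 23.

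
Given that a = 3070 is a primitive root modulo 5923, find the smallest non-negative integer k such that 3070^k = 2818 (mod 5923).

332

Baby-step giant-step with m = ceil(sqrt(5922)) = 77.
Baby table (3070^j mod 5923 for j=0..76):
  0:1  1:3070  2:1407  3:1623  4:1367  5:3206  6:4317  7:3439
  8:2944  9:5505  10:2031  11:4174  12:2731  13:3125  14:4413  15:2009
  16:1787  17:1392  18:2957  19:3954  20:2553  21:1581  22:2733  23:3342
  24:1304  25:5255  26:4521  27:1881  28:5668  29:4909  30:2518  31:745
  32:872  33:5767  34:843  35:5582  36:1501  37:5899  38:3319  39:1770
  40:2509  41:2730  42:55  43:3006  44:386  45:420  46:4109  47:4563
  48:515  49:5532  50:1999  51:702  52:5091  53:4496  54:2130  55:108
  56:5795  57:3881  58:3517  59:5484  60:2714  61:4242  62:4186  63:4033
  64:2240  65:197  66:644  67:4721  68:5812  69:2764  70:3744  71:3460
  72:2261  73:5437  74:576  75:3266  76:4904
Giant step factor: 3070^(-77) ≡ 847 (mod 5923).
Scan 2818·847^i mod 5923 for i = 0, 1, …:
  i=0: 2818   i=1: 5800   i=2: 2433   i=3: 5470
  i=4: 1304
Match at i=4, j=24: k = 4·77 + 24 = 332.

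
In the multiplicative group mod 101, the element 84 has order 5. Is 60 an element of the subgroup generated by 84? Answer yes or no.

⟨84⟩ has order 5; its elements mod 101 are {1, 36, 84, 87, 95}.
60 is not in this set.

no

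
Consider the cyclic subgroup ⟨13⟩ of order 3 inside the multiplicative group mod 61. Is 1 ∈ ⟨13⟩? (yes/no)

⟨13⟩ has order 3; its elements mod 61 are {1, 13, 47}.
1 is in this set.

yes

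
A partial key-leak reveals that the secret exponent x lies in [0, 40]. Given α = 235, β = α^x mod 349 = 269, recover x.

12

Compute 235^0 mod 349 = 1, then multiply by 235 repeatedly:
  235^0=1  235^1=235  235^2=83  235^3=310  235^4=258
  235^5=253  235^6=125  235^7=59  235^8=254  235^9=11
  235^10=142  235^11=215  235^12=269
Found 269 at exponent 12.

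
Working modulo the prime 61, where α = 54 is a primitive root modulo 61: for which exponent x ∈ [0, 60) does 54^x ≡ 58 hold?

24

Baby-step giant-step with m = ceil(sqrt(60)) = 8.
Baby table (54^j mod 61 for j=0..7):
  0:1  1:54  2:49  3:23  4:22  5:29  6:41  7:18
Giant step factor: 54^(-8) ≡ 15 (mod 61).
Scan 58·15^i mod 61 for i = 0, 1, …:
  i=0: 58   i=1: 16   i=2: 57   i=3: 1
Match at i=3, j=0: x = 3·8 + 0 = 24.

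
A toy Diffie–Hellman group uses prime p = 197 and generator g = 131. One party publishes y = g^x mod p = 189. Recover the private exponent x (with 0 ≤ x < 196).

157

Baby-step giant-step with m = ceil(sqrt(196)) = 14.
Baby table (131^j mod 197 for j=0..13):
  0:1  1:131  2:22  3:124  4:90  5:167  6:10  7:128
  8:23  9:58  10:112  11:94  12:100  13:98
Giant step factor: 131^(-14) ≡ 6 (mod 197).
Scan 189·6^i mod 197 for i = 0, 1, …:
  i=0: 189   i=1: 149   i=2: 106   i=3: 45
  i=4: 73   i=5: 44   i=6: 67   i=7: 8
  i=8: 48   i=9: 91   i=10: 152   i=11: 124
Match at i=11, j=3: x = 11·14 + 3 = 157.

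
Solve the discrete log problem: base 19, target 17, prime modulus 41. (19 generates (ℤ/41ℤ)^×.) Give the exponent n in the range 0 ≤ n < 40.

Successive powers of 19 modulo 41:
  19^0=1  19^1=19  19^2=33  19^3=12  19^4=23  19^5=27
  19^6=21  19^7=30  19^8=37  19^9=6  19^10=32  19^11=34
  19^12=31  19^13=15  19^14=39  19^15=3  19^16=16  19^17=17
So 19^17 ≡ 17 (mod 41), giving n = 17.

17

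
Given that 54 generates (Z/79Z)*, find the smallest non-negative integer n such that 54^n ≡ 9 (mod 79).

Baby-step giant-step with m = ceil(sqrt(78)) = 9.
Baby table (54^j mod 79 for j=0..8):
  0:1  1:54  2:72  3:17  4:49  5:39  6:52  7:43
  8:31
Giant step factor: 54^(-9) ≡ 58 (mod 79).
Scan 9·58^i mod 79 for i = 0, 1, …:
  i=0: 9   i=1: 48   i=2: 19   i=3: 75
  i=4: 5   i=5: 53   i=6: 72
Match at i=6, j=2: n = 6·9 + 2 = 56.

56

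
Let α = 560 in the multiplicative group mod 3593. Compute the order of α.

The order of 560 must divide p − 1 = 3592 = 2^3 · 449.
Divisors: 1, 2, 4, 8, 449, 898, 1796, 3592.
Check each in increasing order: 560^1 ≡ 560;  560^2 ≡ 1009;  560^4 ≡ 1262;  560^8 ≡ 945;  560^449 ≡ 2154;  560^898 ≡ 1153;  560^1796 ≡ 3592;  560^3592 ≡ 1.
Smallest exponent giving 1 is 3592.

3592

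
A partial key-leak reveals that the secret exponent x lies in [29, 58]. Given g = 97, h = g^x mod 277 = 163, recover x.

49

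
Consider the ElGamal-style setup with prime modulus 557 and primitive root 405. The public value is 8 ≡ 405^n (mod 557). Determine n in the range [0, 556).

519

Baby-step giant-step with m = ceil(sqrt(556)) = 24.
Baby table (405^j mod 557 for j=0..23):
  0:1  1:405  2:267  3:77  4:550  5:507  6:359  7:18
  8:49  9:350  10:272  11:431  12:214  13:335  14:324  15:325
  16:173  17:440  18:517  19:510  20:460  21:262  22:280  23:329
Giant step factor: 405^(-24) ≡ 452 (mod 557).
Scan 8·452^i mod 557 for i = 0, 1, …:
  i=0: 8   i=1: 274   i=2: 194   i=3: 239
  i=4: 527   i=5: 365   i=6: 108   i=7: 357
  i=8: 391   i=9: 163     …   i=20: 103
  i=21: 325
Match at i=21, j=15: n = 21·24 + 15 = 519.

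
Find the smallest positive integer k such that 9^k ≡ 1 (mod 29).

14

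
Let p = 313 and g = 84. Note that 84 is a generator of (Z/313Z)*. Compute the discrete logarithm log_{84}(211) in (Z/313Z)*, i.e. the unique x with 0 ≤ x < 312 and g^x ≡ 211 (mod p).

37

Baby-step giant-step with m = ceil(sqrt(312)) = 18.
Baby table (84^j mod 313 for j=0..17):
  0:1  1:84  2:170  3:195  4:104  5:285  6:152  7:248
  8:174  9:218  10:158  11:126  12:255  13:136  14:156  15:271
  16:228  17:59
Giant step factor: 84^(-18) ≡ 6 (mod 313).
Scan 211·6^i mod 313 for i = 0, 1, …:
  i=0: 211   i=1: 14   i=2: 84
Match at i=2, j=1: x = 2·18 + 1 = 37.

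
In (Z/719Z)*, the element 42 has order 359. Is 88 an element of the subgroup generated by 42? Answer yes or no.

no

88 ∈ ⟨42⟩ iff 88^359 ≡ 1 (mod 719), since |⟨42⟩| = 359.
88^359 mod 719 = 718.
Since 718 ≠ 1, 88 does not lie in the subgroup.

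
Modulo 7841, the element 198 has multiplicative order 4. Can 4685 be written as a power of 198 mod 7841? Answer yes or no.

4685 ∈ ⟨198⟩ iff 4685^4 ≡ 1 (mod 7841), since |⟨198⟩| = 4.
4685^4 mod 7841 = 6742.
Since 6742 ≠ 1, 4685 does not lie in the subgroup.

no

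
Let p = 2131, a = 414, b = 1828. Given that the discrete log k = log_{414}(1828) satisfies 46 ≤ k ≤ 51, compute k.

Compute 414^46 mod 2131 = 1606, then multiply by 414 repeatedly:
  414^46=1606  414^47=12  414^48=706  414^49=337  414^50=1003
  414^51=1828
Found 1828 at exponent 51.

51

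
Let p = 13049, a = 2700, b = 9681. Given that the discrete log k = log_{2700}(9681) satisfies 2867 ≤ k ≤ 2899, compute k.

Compute 2700^2867 mod 13049 = 9681, then multiply by 2700 repeatedly:
  2700^2867=9681
Found 9681 at exponent 2867.

2867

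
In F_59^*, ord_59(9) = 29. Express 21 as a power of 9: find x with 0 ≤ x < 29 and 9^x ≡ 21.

3

Successive powers of 9 modulo 59:
  9^0=1  9^1=9  9^2=22  9^3=21
So 9^3 ≡ 21 (mod 59), giving x = 3.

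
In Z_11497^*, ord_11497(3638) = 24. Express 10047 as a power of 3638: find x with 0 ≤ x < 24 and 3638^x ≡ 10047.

4

Successive powers of 3638 modulo 11497:
  3638^0=1  3638^1=3638  3638^2=1997  3638^3=10479  3638^4=10047
So 3638^4 ≡ 10047 (mod 11497), giving x = 4.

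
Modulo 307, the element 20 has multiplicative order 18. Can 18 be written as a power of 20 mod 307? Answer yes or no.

⟨20⟩ has order 18; its elements mod 307 are {1, 17, 18, 20, 33, 46, 53, 93, 139, 168, 214, 254, 261, 274, 287, 289, 290, 306}.
18 is in this set.

yes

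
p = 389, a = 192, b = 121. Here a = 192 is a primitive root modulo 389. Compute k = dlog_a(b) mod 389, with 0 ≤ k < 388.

308

Baby-step giant-step with m = ceil(sqrt(388)) = 20.
Baby table (192^j mod 389 for j=0..19):
  0:1  1:192  2:298  3:33  4:112  5:109  6:311  7:195
  8:96  9:149  10:211  11:56  12:249  13:350  14:292  15:48
  16:269  17:300  18:28  19:319
Giant step factor: 192^(-20) ≡ 369 (mod 389).
Scan 121·369^i mod 389 for i = 0, 1, …:
  i=0: 121   i=1: 303   i=2: 164   i=3: 221
  i=4: 248   i=5: 97   i=6: 5   i=7: 289
  i=8: 55   i=9: 67     …   i=14: 73
  i=15: 96
Match at i=15, j=8: k = 15·20 + 8 = 308.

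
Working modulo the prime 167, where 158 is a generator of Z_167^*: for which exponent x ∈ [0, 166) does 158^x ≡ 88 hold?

Baby-step giant-step with m = ceil(sqrt(166)) = 13.
Baby table (158^j mod 167 for j=0..12):
  0:1  1:158  2:81  3:106  4:48  5:69  6:47  7:78
  8:133  9:139  10:85  11:70  12:38
Giant step factor: 158^(-13) ≡ 146 (mod 167).
Scan 88·146^i mod 167 for i = 0, 1, …:
  i=0: 88   i=1: 156   i=2: 64   i=3: 159
  i=4: 1
Match at i=4, j=0: x = 4·13 + 0 = 52.

52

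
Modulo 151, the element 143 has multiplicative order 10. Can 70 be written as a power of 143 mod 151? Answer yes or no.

70 ∈ ⟨143⟩ iff 70^10 ≡ 1 (mod 151), since |⟨143⟩| = 10.
70^10 mod 151 = 19.
Since 19 ≠ 1, 70 does not lie in the subgroup.

no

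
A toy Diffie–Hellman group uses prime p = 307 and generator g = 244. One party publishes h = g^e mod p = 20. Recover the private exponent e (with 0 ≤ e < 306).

119

Baby-step giant-step with m = ceil(sqrt(306)) = 18.
Baby table (244^j mod 307 for j=0..17):
  0:1  1:244  2:285  3:158  4:177  5:208  6:97  7:29
  8:15  9:283  10:284  11:221  12:199  13:50  14:227  15:128
  16:225  17:254
Giant step factor: 244^(-18) ≡ 105 (mod 307).
Scan 20·105^i mod 307 for i = 0, 1, …:
  i=0: 20   i=1: 258   i=2: 74   i=3: 95
  i=4: 151   i=5: 198   i=6: 221
Match at i=6, j=11: e = 6·18 + 11 = 119.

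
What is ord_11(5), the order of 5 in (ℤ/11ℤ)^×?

The order of 5 must divide p − 1 = 10 = 2 · 5.
Divisors: 1, 2, 5, 10.
Check each in increasing order: 5^1 ≡ 5;  5^2 ≡ 3;  5^5 ≡ 1.
Smallest exponent giving 1 is 5.

5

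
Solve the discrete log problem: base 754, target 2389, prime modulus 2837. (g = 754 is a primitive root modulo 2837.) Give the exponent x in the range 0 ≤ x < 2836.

360

Baby-step giant-step with m = ceil(sqrt(2836)) = 54.
Baby table (754^j mod 2837 for j=0..53):
  0:1  1:754  2:1116  3:1712  4:13  5:1291  6:323  7:2397
  8:169  9:2598  10:1362  11:2791  12:2197  13:2567  14:684  15:2239
  16:191  17:2164  18:381  19:737  20:2483  21:2599  22:2116  23:1070
  24:1072  25:2580  26:1975  27:2562  28:2588  29:2333  30:142  31:2099
  32:2437  33:1959  34:1846  35:1754  36:474  37:2771  38:1302  39:106
  40:488  41:1979  42:2741  43:1378  44:670  45:194  46:1589  47:892
  48:199  49:2522  50:798  51:248  52:2587  53:1579
Giant step factor: 754^(-54) ≡ 801 (mod 2837).
Scan 2389·801^i mod 2837 for i = 0, 1, …:
  i=0: 2389   i=1: 1451   i=2: 1918   i=3: 1501
  i=4: 2250   i=5: 755   i=6: 474
Match at i=6, j=36: x = 6·54 + 36 = 360.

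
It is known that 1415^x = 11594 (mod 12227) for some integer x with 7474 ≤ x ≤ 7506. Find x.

7481

Compute 1415^7474 mod 12227 = 9790, then multiply by 1415 repeatedly:
  1415^7474=9790  1415^7475=11886  1415^7476=6565  1415^7477=9182  1415^7478=7456
  1415^7479=10566  1415^7480=9496  1415^7481=11594
Found 11594 at exponent 7481.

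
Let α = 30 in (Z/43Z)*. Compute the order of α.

42

The order of 30 must divide p − 1 = 42 = 2 · 3 · 7.
Divisors: 1, 2, 3, 6, 7, 14, 21, 42.
Check each in increasing order: 30^1 ≡ 30;  30^2 ≡ 40;  30^3 ≡ 39;  30^6 ≡ 16;  30^7 ≡ 7;  30^14 ≡ 6;  30^21 ≡ 42;  30^42 ≡ 1.
Smallest exponent giving 1 is 42.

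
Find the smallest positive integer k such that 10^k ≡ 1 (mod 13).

6

The order of 10 must divide p − 1 = 12 = 2^2 · 3.
Divisors: 1, 2, 3, 4, 6, 12.
Check each in increasing order: 10^1 ≡ 10;  10^2 ≡ 9;  10^3 ≡ 12;  10^4 ≡ 3;  10^6 ≡ 1.
Smallest exponent giving 1 is 6.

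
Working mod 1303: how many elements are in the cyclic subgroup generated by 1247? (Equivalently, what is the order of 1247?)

651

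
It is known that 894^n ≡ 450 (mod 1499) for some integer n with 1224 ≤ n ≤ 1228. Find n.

1227

Compute 894^1224 mod 1499 = 126, then multiply by 894 repeatedly:
  894^1224=126  894^1225=219  894^1226=916  894^1227=450
Found 450 at exponent 1227.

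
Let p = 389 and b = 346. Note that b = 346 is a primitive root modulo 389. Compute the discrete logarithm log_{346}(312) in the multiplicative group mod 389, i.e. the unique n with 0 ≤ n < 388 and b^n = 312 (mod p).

Baby-step giant-step with m = ceil(sqrt(388)) = 20.
Baby table (346^j mod 389 for j=0..19):
  0:1  1:346  2:293  3:238  4:269  5:103  6:239  7:226
  8:7  9:88  10:106  11:110  12:327  13:332  14:117  15:26
  16:49  17:227  18:353  19:381
Giant step factor: 346^(-20) ≡ 121 (mod 389).
Scan 312·121^i mod 389 for i = 0, 1, …:
  i=0: 312   i=1: 19   i=2: 354   i=3: 44
  i=4: 267   i=5: 20   i=6: 86   i=7: 292
  i=8: 322   i=9: 62     …   i=18: 137
  i=19: 239
Match at i=19, j=6: n = 19·20 + 6 = 386.

386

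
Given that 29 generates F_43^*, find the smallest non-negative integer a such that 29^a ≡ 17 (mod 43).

4

Successive powers of 29 modulo 43:
  29^0=1  29^1=29  29^2=24  29^3=8  29^4=17
So 29^4 ≡ 17 (mod 43), giving a = 4.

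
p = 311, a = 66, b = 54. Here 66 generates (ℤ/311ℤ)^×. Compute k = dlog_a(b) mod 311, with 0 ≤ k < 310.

Baby-step giant-step with m = ceil(sqrt(310)) = 18.
Baby table (66^j mod 311 for j=0..17):
  0:1  1:66  2:2  3:132  4:4  5:264  6:8  7:217
  8:16  9:123  10:32  11:246  12:64  13:181  14:128  15:51
  16:256  17:102
Giant step factor: 66^(-18) ≡ 229 (mod 311).
Scan 54·229^i mod 311 for i = 0, 1, …:
  i=0: 54   i=1: 237   i=2: 159   i=3: 24
  i=4: 209   i=5: 278   i=6: 218   i=7: 162
  i=8: 89   i=9: 166   i=10: 72   i=11: 5
  i=12: 212   i=13: 32
Match at i=13, j=10: k = 13·18 + 10 = 244.

244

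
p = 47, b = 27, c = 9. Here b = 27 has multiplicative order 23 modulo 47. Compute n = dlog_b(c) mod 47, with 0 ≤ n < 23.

16

Successive powers of 27 modulo 47:
  27^0=1  27^1=27  27^2=24  27^3=37  27^4=12  27^5=42
  27^6=6  27^7=21  27^8=3  27^9=34  27^10=25  27^11=17
  27^12=36  27^13=32  27^14=18  27^15=16  27^16=9
So 27^16 ≡ 9 (mod 47), giving n = 16.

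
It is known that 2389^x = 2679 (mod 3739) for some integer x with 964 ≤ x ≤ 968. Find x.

Compute 2389^964 mod 3739 = 677, then multiply by 2389 repeatedly:
  2389^964=677  2389^965=2105  2389^966=3629  2389^967=2679
Found 2679 at exponent 967.

967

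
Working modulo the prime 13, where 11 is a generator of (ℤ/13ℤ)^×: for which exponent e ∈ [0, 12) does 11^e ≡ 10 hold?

Successive powers of 11 modulo 13:
  11^0=1  11^1=11  11^2=4  11^3=5  11^4=3  11^5=7
  11^6=12  11^7=2  11^8=9  11^9=8  11^10=10
So 11^10 ≡ 10 (mod 13), giving e = 10.

10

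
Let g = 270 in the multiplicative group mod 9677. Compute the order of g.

9676

The order of 270 must divide p − 1 = 9676 = 2^2 · 41 · 59.
Divisors: 1, 2, 4, 41, 59, 82, 118, 164, 236, 2419, 4838, 9676.
Check each in increasing order: 270^1 ≡ 270;  270^2 ≡ 5161;  270^4 ≡ 4817;  270^41 ≡ 2343;  270^59 ≡ 3920;  270^82 ≡ 2790;  270^118 ≡ 9001;  270^164 ≡ 3792;  270^236 ≡ 2157;  270^2419 ≡ 1338;  270^4838 ≡ 9676;  270^9676 ≡ 1.
Smallest exponent giving 1 is 9676.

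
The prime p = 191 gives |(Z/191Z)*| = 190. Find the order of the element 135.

The order of 135 must divide p − 1 = 190 = 2 · 5 · 19.
Divisors: 1, 2, 5, 10, 19, 38, 95, 190.
Check each in increasing order: 135^1 ≡ 135;  135^2 ≡ 80;  135^5 ≡ 107;  135^10 ≡ 180;  135^19 ≡ 49;  135^38 ≡ 109;  135^95 ≡ 1.
Smallest exponent giving 1 is 95.

95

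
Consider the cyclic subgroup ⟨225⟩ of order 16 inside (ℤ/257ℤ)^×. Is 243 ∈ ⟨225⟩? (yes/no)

no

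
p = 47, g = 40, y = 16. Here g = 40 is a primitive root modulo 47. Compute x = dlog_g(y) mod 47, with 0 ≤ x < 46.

8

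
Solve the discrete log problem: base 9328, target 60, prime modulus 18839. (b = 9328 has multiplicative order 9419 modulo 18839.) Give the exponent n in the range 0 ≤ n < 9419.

Baby-step giant-step with m = ceil(sqrt(9419)) = 98.
Baby table (9328^j mod 18839 for j=0..97):
  0:1  1:9328  2:13082  3:8693  4:5248  5:9622  6:5020  7:11645
  8:17725  9:7736  10:8038  11:18083  12:12657  13:483  14:2903  15:7541
  16:16461  17:10358  18:13032  19:13268  20:10513  21:8269  22:6366  23:1520
  24:11632  25:9495  26:7221  27:8063  28:6376  29:605  30:10579  31:2230
  32:3184  33:10088  34:59  35:4021  36:18278  37:4234  38:8208  39:2528
  40:13595  41:8851  42:9630  43:4288  44:3267  45:11913  46:12042  47:9658
  48:1726  49:11622  50:10410  51:8274  52:15328  53:10413  54:17419  55:16896
  56:17653  57:14324  58:8084  59:13874  60:11581  61:4742  62:18243  63:16856
  64:2474  65:18536  66:18305  67:11183  68:3481  69:11171  70:4579  71:4899
  72:13297  73:17279  74:10867  75:13556  76:3000  77:8085  78:4363  79:5824
  80:13435  81:4652  82:7639  83:7494  84:11342  85:17191  86:80  87:11519
  88:10415  89:17236  90:5382  91:16200  92:5981  93:8489  94:5075  95:16032
  96:2514  97:14876
Giant step factor: 9328^(-98) ≡ 3378 (mod 18839).
Scan 60·3378^i mod 18839 for i = 0, 1, …:
  i=0: 60   i=1: 14290   i=2: 6102   i=3: 2690
  i=4: 6422   i=5: 9827   i=6: 1288   i=7: 17894
  i=8: 10420   i=9: 7508     …   i=39: 7505
  i=40: 13435
Match at i=40, j=80: n = 40·98 + 80 = 4000.

4000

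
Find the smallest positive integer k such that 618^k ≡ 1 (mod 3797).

3796

The order of 618 must divide p − 1 = 3796 = 2^2 · 13 · 73.
Divisors: 1, 2, 4, 13, 26, 52, 73, 146, 292, 949, 1898, 3796.
Check each in increasing order: 618^1 ≡ 618;  618^2 ≡ 2224;  618^4 ≡ 2482;  618^13 ≡ 379;  618^26 ≡ 3152;  618^52 ≡ 2152;  618^73 ≡ 731;  618^146 ≡ 2781;  618^292 ≡ 3269;  618^949 ≡ 3055;  618^1898 ≡ 3796;  618^3796 ≡ 1.
Smallest exponent giving 1 is 3796.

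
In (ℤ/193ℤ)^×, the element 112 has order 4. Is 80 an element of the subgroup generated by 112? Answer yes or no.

no

80 ∈ ⟨112⟩ iff 80^4 ≡ 1 (mod 193), since |⟨112⟩| = 4.
80^4 mod 193 = 189.
Since 189 ≠ 1, 80 does not lie in the subgroup.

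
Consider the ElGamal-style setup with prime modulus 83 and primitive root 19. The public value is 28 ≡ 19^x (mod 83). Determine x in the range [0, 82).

70

Baby-step giant-step with m = ceil(sqrt(82)) = 10.
Baby table (19^j mod 83 for j=0..9):
  0:1  1:19  2:29  3:53  4:11  5:43  6:70  7:2
  8:38  9:58
Giant step factor: 19^(-10) ≡ 65 (mod 83).
Scan 28·65^i mod 83 for i = 0, 1, …:
  i=0: 28   i=1: 77   i=2: 25   i=3: 48
  i=4: 49   i=5: 31   i=6: 23   i=7: 1
Match at i=7, j=0: x = 7·10 + 0 = 70.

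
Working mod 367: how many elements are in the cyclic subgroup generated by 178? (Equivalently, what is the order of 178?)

61

The order of 178 must divide p − 1 = 366 = 2 · 3 · 61.
Divisors: 1, 2, 3, 6, 61, 122, 183, 366.
Check each in increasing order: 178^1 ≡ 178;  178^2 ≡ 122;  178^3 ≡ 63;  178^6 ≡ 299;  178^61 ≡ 1.
Smallest exponent giving 1 is 61.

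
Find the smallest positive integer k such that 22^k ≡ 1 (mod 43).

The order of 22 must divide p − 1 = 42 = 2 · 3 · 7.
Divisors: 1, 2, 3, 6, 7, 14, 21, 42.
Check each in increasing order: 22^1 ≡ 22;  22^2 ≡ 11;  22^3 ≡ 27;  22^6 ≡ 41;  22^7 ≡ 42;  22^14 ≡ 1.
Smallest exponent giving 1 is 14.

14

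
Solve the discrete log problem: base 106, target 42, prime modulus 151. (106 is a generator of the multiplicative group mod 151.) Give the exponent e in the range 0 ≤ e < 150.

32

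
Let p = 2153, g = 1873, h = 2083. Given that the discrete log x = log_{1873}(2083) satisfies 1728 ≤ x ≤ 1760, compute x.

Compute 1873^1728 mod 2153 = 343, then multiply by 1873 repeatedly:
  1873^1728=343  1873^1729=845  1873^1730=230  1873^1731=190  1873^1732=625
  1873^1733=1546  1873^1734=2026  1873^1735=1112  1873^1736=825  1873^1737=1524
  1873^1738=1727  1873^1739=865  1873^1740=1089  1873^1741=806  1873^1742=385
  1873^1743=2003  1873^1744=1093  1873^1745=1839  1873^1746=1800  1873^1747=1955
  1873^1748=1615  1873^1749=2083
Found 2083 at exponent 1749.

1749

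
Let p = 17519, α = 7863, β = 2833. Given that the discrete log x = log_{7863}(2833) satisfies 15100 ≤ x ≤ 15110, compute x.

Compute 7863^15100 mod 17519 = 6279, then multiply by 7863 repeatedly:
  7863^15100=6279  7863^15101=3235  7863^15102=16736  7863^15103=9959  7863^15104=15206
  7863^15105=15122  7863^15106=2833
Found 2833 at exponent 15106.

15106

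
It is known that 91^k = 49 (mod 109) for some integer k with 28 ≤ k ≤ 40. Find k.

Compute 91^28 mod 109 = 49, then multiply by 91 repeatedly:
  91^28=49
Found 49 at exponent 28.

28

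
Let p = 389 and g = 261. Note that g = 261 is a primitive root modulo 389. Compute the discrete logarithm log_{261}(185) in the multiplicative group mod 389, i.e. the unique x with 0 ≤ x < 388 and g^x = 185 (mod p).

Baby-step giant-step with m = ceil(sqrt(388)) = 20.
Baby table (261^j mod 389 for j=0..19):
  0:1  1:261  2:46  3:336  4:171  5:285  6:86  7:273
  8:66  9:110  10:313  11:3  12:5  13:138  14:230  15:124
  16:77  17:258  18:41  19:198
Giant step factor: 261^(-20) ≡ 178 (mod 389).
Scan 185·178^i mod 389 for i = 0, 1, …:
  i=0: 185   i=1: 254   i=2: 88   i=3: 104
  i=4: 229   i=5: 306   i=6: 8   i=7: 257
  i=8: 233   i=9: 240   i=10: 319   i=11: 377
  i=12: 198
Match at i=12, j=19: x = 12·20 + 19 = 259.

259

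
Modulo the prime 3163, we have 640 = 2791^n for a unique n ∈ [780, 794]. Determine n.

Compute 2791^780 mod 3163 = 58, then multiply by 2791 repeatedly:
  2791^780=58  2791^781=565  2791^782=1741  2791^783=763  2791^784=834
  2791^785=2889  2791^786=712  2791^787=828  2791^788=1958  2791^789=2277
  2791^790=640
Found 640 at exponent 790.

790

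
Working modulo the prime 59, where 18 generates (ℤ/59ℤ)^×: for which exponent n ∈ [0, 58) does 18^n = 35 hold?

Baby-step giant-step with m = ceil(sqrt(58)) = 8.
Baby table (18^j mod 59 for j=0..7):
  0:1  1:18  2:29  3:50  4:15  5:34  6:22  7:42
Giant step factor: 18^(-8) ≡ 16 (mod 59).
Scan 35·16^i mod 59 for i = 0, 1, …:
  i=0: 35   i=1: 29
Match at i=1, j=2: n = 1·8 + 2 = 10.

10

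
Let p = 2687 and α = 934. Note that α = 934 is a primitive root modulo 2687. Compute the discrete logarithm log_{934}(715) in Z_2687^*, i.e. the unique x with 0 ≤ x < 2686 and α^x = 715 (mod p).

Baby-step giant-step with m = ceil(sqrt(2686)) = 52.
Baby table (934^j mod 2687 for j=0..51):
  0:1  1:934  2:1768  3:1494  4:843  5:71  6:1826  7:1926
  8:1281  9:739  10:2354  11:670  12:2396  13:2280  14:1416  15:540
  16:1891  17:835  18:660  19:1117  20:722  21:2598  22:171  23:1181
  24:1384  25:209  26:1742  27:1393  28:554  29:1532  30:1404  31:80
  32:2171  33:1716  34:1292  35:265  36:306  37:982  38:921  39:374
  40:6  41:230  42:2547  43:903  44:2371  45:426  46:208  47:808
  48:2312  49:1747  50:689  51:1333
Giant step factor: 934^(-52) ≡ 1956 (mod 2687).
Scan 715·1956^i mod 2687 for i = 0, 1, …:
  i=0: 715   i=1: 1300   i=2: 898   i=3: 1877
  i=4: 970   i=5: 298   i=6: 2496   i=7: 2584
  i=8: 57   i=9: 1325     …   i=48: 152
  i=49: 1742
Match at i=49, j=26: x = 49·52 + 26 = 2574.

2574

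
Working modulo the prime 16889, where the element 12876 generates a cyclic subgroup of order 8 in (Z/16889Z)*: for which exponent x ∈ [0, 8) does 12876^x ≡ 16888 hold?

Successive powers of 12876 modulo 16889:
  12876^0=1  12876^1=12876  12876^2=8952  12876^3=15416  12876^4=16888
So 12876^4 ≡ 16888 (mod 16889), giving x = 4.

4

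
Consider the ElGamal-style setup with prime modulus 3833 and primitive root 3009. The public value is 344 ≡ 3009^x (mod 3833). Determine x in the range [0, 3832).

Baby-step giant-step with m = ceil(sqrt(3832)) = 62.
Baby table (3009^j mod 3833 for j=0..61):
  0:1  1:3009  2:535  3:3788  4:2583  5:2756  6:2025  7:2588
  8:2469  9:867  10:2363  11:52  12:3148  13:989  14:1493  15:161
  16:1491  17:1809  18:421  19:1899  20:2921  21:220  22:2704  23:2710
  24:1599  25:976  26:706  27:872  28:2076  29:2727  30:2923  31:2405
  32:3774  33:2620  34:2932  35:2655  36:923  37:2215  38:3181  39:628
  40:3816  41:2509  42:2404  43:765  44:2085  45:2977  46:72  47:2000
  48:190  49:593  50:1992  51:2949  52:146  53:2352  54:1450  55:1096
  56:1484  57:3744  58:509  59:2214  60:172  61:93
Giant step factor: 3009^(-62) ≡ 2601 (mod 3833).
Scan 344·2601^i mod 3833 for i = 0, 1, …:
  i=0: 344   i=1: 1655   i=2: 196   i=3: 7
  i=4: 2875   i=5: 3525   i=6: 3822   i=7: 2053
  i=8: 484   i=9: 1660     …   i=21: 2846
  i=22: 923
Match at i=22, j=36: x = 22·62 + 36 = 1400.

1400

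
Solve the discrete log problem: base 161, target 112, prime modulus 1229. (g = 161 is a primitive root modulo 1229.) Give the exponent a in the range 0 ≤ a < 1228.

Successive powers of 161 modulo 1229:
  161^0=1  161^1=161  161^2=112
So 161^2 ≡ 112 (mod 1229), giving a = 2.

2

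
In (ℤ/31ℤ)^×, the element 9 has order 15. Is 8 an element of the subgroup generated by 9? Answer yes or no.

8 ∈ ⟨9⟩ iff 8^15 ≡ 1 (mod 31), since |⟨9⟩| = 15.
8^15 mod 31 = 1.
Since 1 = 1, 8 lies in the subgroup.

yes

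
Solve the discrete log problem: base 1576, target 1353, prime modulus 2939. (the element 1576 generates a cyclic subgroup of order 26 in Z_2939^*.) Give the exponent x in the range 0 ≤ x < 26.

21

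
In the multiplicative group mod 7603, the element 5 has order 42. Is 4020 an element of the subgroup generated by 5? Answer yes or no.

4020 ∈ ⟨5⟩ iff 4020^42 ≡ 1 (mod 7603), since |⟨5⟩| = 42.
4020^42 mod 7603 = 4281.
Since 4281 ≠ 1, 4020 does not lie in the subgroup.

no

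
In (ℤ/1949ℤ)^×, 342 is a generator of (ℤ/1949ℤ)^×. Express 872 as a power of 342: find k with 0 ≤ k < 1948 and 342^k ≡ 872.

1720

Baby-step giant-step with m = ceil(sqrt(1948)) = 45.
Baby table (342^j mod 1949 for j=0..44):
  0:1  1:342  2:24  3:412  4:576  5:143  6:181  7:1483
  8:446  9:510  10:959  11:546  12:1577  13:1410  14:817  15:707
  16:118  17:1376  18:883  19:1840  20:1702  21:1282  22:1868  23:1533
  24:5  25:1710  26:120  27:111  28:931  29:715  30:905  31:1568
  32:281  33:601  34:897  35:781  36:89  37:1203  38:187  39:1586
  40:590  41:1033  42:517  43:1404  44:714
Giant step factor: 342^(-45) ≡ 952 (mod 1949).
Scan 872·952^i mod 1949 for i = 0, 1, …:
  i=0: 872   i=1: 1819   i=2: 976   i=3: 1428
  i=4: 1003   i=5: 1795   i=6: 1516   i=7: 972
  i=8: 1518   i=9: 927     …   i=37: 44
  i=38: 959
Match at i=38, j=10: k = 38·45 + 10 = 1720.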